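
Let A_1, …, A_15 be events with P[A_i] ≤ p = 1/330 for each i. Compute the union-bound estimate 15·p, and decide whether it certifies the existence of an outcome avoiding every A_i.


Union bound: P[∪_{i=1}^{15} A_i] ≤ Σ_i P[A_i] ≤ 15·p = 15·(1/330) = 1/22.
Numerically: 1/22 ≈ 0.0454545.
Is 1/22 < 1? YES.
Since P[∪ A_i] ≤ 1/22 < 1, the complement has P[∩ A_i^c] ≥ 1 − 1/22 = 21/22 > 0, so some outcome avoids every A_i.

15·p = 1/22 ≈ 0.0454545; existence CERTIFIED by the union bound.


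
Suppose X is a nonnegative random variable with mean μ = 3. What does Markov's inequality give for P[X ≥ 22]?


μ = E[X] = 3, a = 22.
Markov: P[X ≥ 22] ≤ μ/a = (3)/22 = 3/22.
Numerically: ≈ 0.1364.
(Since a = 22 > μ = 3.0000, the bound 3/22 is < 1 and informative.)

P[X ≥ 22] ≤ 3/22 ≈ 0.1364.


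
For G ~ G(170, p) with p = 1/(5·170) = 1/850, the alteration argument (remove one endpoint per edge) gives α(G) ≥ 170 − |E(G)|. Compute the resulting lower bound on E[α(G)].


E[|E(G)|] = C(170, 2)·p = 14365 · (1/850) = 169/10.
E[α(G)] ≥ n − E[|E(G)|] = 170 − 169/10 = 1531/10.
Numerically: ≈ 153.1000.
(This is only a lower bound; the true E[α(G)] may be larger.)

E[α(G)] ≥ 1531/10 ≈ 153.1000.


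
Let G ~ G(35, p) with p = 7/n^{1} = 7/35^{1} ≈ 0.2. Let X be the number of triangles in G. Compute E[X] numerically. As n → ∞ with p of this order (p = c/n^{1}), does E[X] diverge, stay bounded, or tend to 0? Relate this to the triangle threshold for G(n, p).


Number of potential triangles: C(35, 3) = 6545.
Each occurs with probability p³ ≈ (0.2)³ ≈ 8.0000000e-03.
By linearity: E[X] = C(35, 3)·p³ ≈ 6545 · 8.0000000e-03 ≈ 52.36000.
Here α = 1, so p = 7/n is exactly at the triangle threshold p ~ 1/n. Asymptotically E[X] → c³/6 = 7³/6 = 343/6 ≈ 57.16667, a bounded constant. In this regime the triangle count is asymptotically Poisson(c³/6).

E[X] ≈ 52.36000; in regime p = Θ(1/n^{1}) E[X] stays bounded (at the triangle threshold p ~ 1/n).


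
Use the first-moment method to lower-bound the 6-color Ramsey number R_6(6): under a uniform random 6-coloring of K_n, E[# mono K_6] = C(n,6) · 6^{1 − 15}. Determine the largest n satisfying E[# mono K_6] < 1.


We need C(n, 6) · 6^{1 − 15} < 1, i.e. C(n, 6) < 6^{15 − 1} = 78364164096.
Check values of n near the boundary:
  n = 192: C(192, 6) = 64300886496; 64300886496 < 78364164096? YES
  n = 193: C(193, 6) = 66364016544; 66364016544 < 78364164096? YES
  n = 194: C(194, 6) = 68482017072; 68482017072 < 78364164096? YES
  n = 195: C(195, 6) = 70656049360; 70656049360 < 78364164096? YES
  n = 196: C(196, 6) = 72887293024; 72887293024 < 78364164096? YES
  n = 197: C(197, 6) = 75176946208; 75176946208 < 78364164096? YES
  n = 198: C(198, 6) = 77526225777; 77526225777 < 78364164096? YES
  n = 199: C(199, 6) = 79936367511; 79936367511 < 78364164096? NO
  n = 200: C(200, 6) = 82408626300; 82408626300 < 78364164096? NO
The largest n with C(n, 6) < 78364164096 is n = 198 (where E[X] = 25842075259/26121388032 ≈ 0.9893). Hence R_6(6) > 198, i.e. R_6(6) ≥ 199.

Largest n = 198; hence R_6(6) > 198.


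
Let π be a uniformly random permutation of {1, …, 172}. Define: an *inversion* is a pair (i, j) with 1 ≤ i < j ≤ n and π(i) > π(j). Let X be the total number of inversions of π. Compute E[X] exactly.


Write X = Σ X_I over the C(172, 2) = 14706 pairs i < j, with X_I the indicator of one inversion.
There are 14706 indicators.
For each fixed pair i < j, the values π(i) and π(j) are two distinct elements of {1, …, 172} in uniformly random order; by symmetry P[π(i) > π(j)] = 1/2.
By linearity: E[X] = 14706 · (1/2) = C(172, 2) · (1/2) = 14706/2 = 7353 ≈ 7353.00000.

E[X] = 7353 = 7353.00000.


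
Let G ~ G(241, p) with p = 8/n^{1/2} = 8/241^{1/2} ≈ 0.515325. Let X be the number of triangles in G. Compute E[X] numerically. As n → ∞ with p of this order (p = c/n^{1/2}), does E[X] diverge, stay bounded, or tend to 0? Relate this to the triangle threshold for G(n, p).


Number of potential triangles: C(241, 3) = 2303960.
Each occurs with probability p³ ≈ (0.515325)³ ≈ 1.36849872e-01.
By linearity: E[X] = C(241, 3)·p³ ≈ 2303960 · 1.36849872e-01 ≈ 315296.632238.
Since α = 1/2 < 1, p = c/n^{1/2} ≫ 1/n is above the triangle threshold p ~ 1/n. Asymptotically E[X] ~ (c³/6)·n^{3(1−α)} = (8³/6)·n^{1.5} → ∞; triangles are abundant w.h.p.

E[X] ≈ 315296.632238; in regime p = Θ(1/n^{1/2}) E[X] diverges (above the triangle threshold p ~ 1/n).


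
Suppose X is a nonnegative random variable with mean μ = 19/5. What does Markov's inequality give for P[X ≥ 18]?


μ = E[X] = 19/5, a = 18.
Markov: P[X ≥ 18] ≤ μ/a = (19/5)/18 = 19/90.
Numerically: ≈ 0.2111.
(Since a = 18 > μ = 3.8000, the bound 19/90 is < 1 and informative.)

P[X ≥ 18] ≤ 19/90 ≈ 0.2111.


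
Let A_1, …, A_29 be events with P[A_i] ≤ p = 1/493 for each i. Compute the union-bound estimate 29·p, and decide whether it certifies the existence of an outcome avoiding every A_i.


Union bound: P[∪_{i=1}^{29} A_i] ≤ Σ_i P[A_i] ≤ 29·p = 29·(1/493) = 1/17.
Numerically: 1/17 ≈ 0.059.
Is 1/17 < 1? YES.
Since P[∪ A_i] ≤ 1/17 < 1, the complement has P[∩ A_i^c] ≥ 1 − 1/17 = 16/17 > 0, so some outcome avoids every A_i.

29·p = 1/17 ≈ 0.059; existence CERTIFIED by the union bound.


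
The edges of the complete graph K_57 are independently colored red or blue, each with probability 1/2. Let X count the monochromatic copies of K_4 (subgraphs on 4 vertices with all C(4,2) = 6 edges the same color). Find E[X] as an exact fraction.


Let X = Σ_S X_S over the C(57, 4) = 395010 subsets S of size 4, where X_S = 1 if the K_4 on S is monochromatic.
For a fixed S, the K_4 on S has C(4, 2) = 6 edges. P[all 6 edges red] = (1/2)^6, and likewise for blue, so P[monochromatic] = 2·(1/2)^6 = 2^{1 − 6} = 1/32.
Summing: E[X] = C(57, 4) · 2^{1 − 6} = 395010 · 1/32 = 197505/16.
Numerically: E[X] ≈ 12344.0625.

E[X] = C(57,4)·2^(1−C(4,2)) = 197505/16 ≈ 12344.0625.


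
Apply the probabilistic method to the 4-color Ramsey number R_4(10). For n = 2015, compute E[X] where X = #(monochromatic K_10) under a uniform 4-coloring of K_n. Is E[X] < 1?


E[X] = C(2015, 10) · 4^{1 − 45} = 297353674437325491072340253 · 4^{−44} = 297353674437325491072340253/309485009821345068724781056.
As a reduced fraction: E[X] = 297353674437325491072340253/309485009821345068724781056 ≈ 0.96080.
Is E[X] < 1? YES.
Since E[X] < 1, there exists a 4-coloring of K_{2015} with no monochromatic K_10; hence R_4(10) > 2015.

E[X] = 297353674437325491072340253/309485009821345068724781056 ≈ 0.96080; E[X] < 1, so R_4(10) > 2015.


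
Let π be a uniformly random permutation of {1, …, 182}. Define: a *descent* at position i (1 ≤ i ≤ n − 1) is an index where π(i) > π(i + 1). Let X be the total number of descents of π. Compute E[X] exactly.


Write X = Σ X_I over i = 1, …, 181, with X_I the indicator of one descent.
There are 181 indicators.
For each fixed i, the pair (π(i), π(i+1)) is a uniformly random ordered pair of distinct values from {1, …, 182}; by symmetry P[π(i) > π(i+1)] = 1/2.
By linearity: E[X] = 181 · (1/2) = (182 − 1) · (1/2) = 181/2 ≈ 90.500000.

E[X] = 181/2 = 90.500000.


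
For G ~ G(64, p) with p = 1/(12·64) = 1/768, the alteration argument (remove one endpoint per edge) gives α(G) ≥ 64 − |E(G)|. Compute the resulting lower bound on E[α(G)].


E[|E(G)|] = C(64, 2)·p = 2016 · (1/768) = 21/8.
E[α(G)] ≥ n − E[|E(G)|] = 64 − 21/8 = 491/8.
Numerically: ≈ 61.375000.
(This is only a lower bound; the true E[α(G)] may be larger.)

E[α(G)] ≥ 491/8 ≈ 61.375000.


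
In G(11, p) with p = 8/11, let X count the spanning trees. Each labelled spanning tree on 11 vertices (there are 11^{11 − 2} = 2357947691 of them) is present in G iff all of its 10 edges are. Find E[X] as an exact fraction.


K_11 has 11^{11 − 2} = 2357947691 labelled spanning trees.
For each such spanning tree H, let X_H = 1 if all 10 edges of H are present in G. Then P[X_H = 1] = p^{10} = (8/11)^{10} = 1073741824/25937424601.
Summing the indicators: E[X] = Σ_H E[X_H] = 2357947691 · p^{10} = 2357947691 · 1073741824/25937424601 = 1073741824/11.
Numerically: E[X] ≈ 9.76e+07.

E[X] = 2357947691 · (8/11)^{10} = 1073741824/11 ≈ 9.76e+07.


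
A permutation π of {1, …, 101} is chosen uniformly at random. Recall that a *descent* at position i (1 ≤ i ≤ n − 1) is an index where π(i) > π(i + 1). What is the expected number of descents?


Write X = Σ X_I over i = 1, …, 100, with X_I the indicator of one descent.
There are 100 indicators.
For each fixed i, the pair (π(i), π(i+1)) is a uniformly random ordered pair of distinct values from {1, …, 101}; by symmetry P[π(i) > π(i+1)] = 1/2.
By linearity: E[X] = 100 · (1/2) = (101 − 1) · (1/2) = 50 ≈ 50.000000.

E[X] = 50 = 50.000000.


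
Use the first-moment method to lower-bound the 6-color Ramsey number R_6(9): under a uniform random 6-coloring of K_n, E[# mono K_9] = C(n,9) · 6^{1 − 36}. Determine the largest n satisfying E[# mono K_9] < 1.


We need C(n, 9) · 6^{1 − 36} < 1, i.e. C(n, 9) < 6^{36 − 1} = 1719070799748422591028658176.
Check values of n near the boundary:
  n = 4404: C(4404, 9) = 1703375445537161676647015880; 1703375445537161676647015880 < 1719070799748422591028658176? YES
  n = 4405: C(4405, 9) = 1706862792900636302463627150; 1706862792900636302463627150 < 1719070799748422591028658176? YES
  n = 4406: C(4406, 9) = 1710356485221788389505285700; 1710356485221788389505285700 < 1719070799748422591028658176? YES
  n = 4407: C(4407, 9) = 1713856532599459170657070050; 1713856532599459170657070050 < 1719070799748422591028658176? YES
  n = 4408: C(4408, 9) = 1717362945146264156457459600; 1717362945146264156457459600 < 1719070799748422591028658176? YES
  n = 4409: C(4409, 9) = 1720875732988608787686577131; 1720875732988608787686577131 < 1719070799748422591028658176? NO
The largest n with C(n, 9) < 1719070799748422591028658176 is n = 4408 (where E[X] = 35778394690547169926197075/35813974994758803979763712 ≈ 0.9990). Hence R_6(9) > 4408, i.e. R_6(9) ≥ 4409.

Largest n = 4408; hence R_6(9) > 4408.


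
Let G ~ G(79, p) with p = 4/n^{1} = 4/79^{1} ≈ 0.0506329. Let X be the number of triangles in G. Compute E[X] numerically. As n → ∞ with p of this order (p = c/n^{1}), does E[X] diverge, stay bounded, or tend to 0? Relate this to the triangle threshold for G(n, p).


Number of potential triangles: C(79, 3) = 79079.
Each occurs with probability p³ ≈ (0.0506329)³ ≈ 1.29807175e-04.
By linearity: E[X] = C(79, 3)·p³ ≈ 79079 · 1.29807175e-04 ≈ 10.265022.
Here α = 1, so p = 4/n is exactly at the triangle threshold p ~ 1/n. Asymptotically E[X] → c³/6 = 4³/6 = 32/3 ≈ 10.666667, a bounded constant. In this regime the triangle count is asymptotically Poisson(c³/6).

E[X] ≈ 10.265022; in regime p = Θ(1/n^{1}) E[X] stays bounded (at the triangle threshold p ~ 1/n).


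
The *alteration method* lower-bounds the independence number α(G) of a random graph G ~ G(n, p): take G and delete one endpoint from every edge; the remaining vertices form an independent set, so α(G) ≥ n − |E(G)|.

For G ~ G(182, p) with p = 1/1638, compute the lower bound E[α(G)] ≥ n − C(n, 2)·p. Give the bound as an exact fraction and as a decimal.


E[|E(G)|] = C(182, 2)·p = 16471 · (1/1638) = 181/18.
E[α(G)] ≥ n − E[|E(G)|] = 182 − 181/18 = 3095/18.
Numerically: ≈ 171.9444.
(This is only a lower bound; the true E[α(G)] may be larger.)

E[α(G)] ≥ 3095/18 ≈ 171.9444.


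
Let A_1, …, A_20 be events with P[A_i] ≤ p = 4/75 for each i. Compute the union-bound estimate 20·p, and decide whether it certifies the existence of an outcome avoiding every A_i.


Union bound: P[∪_{i=1}^{20} A_i] ≤ Σ_i P[A_i] ≤ 20·p = 20·(4/75) = 16/15.
Numerically: 16/15 ≈ 1.0666667.
Is 16/15 < 1? NO.
Since the bound 16/15 is ≥ 1, the union bound is uninformative here; it does NOT by itself certify existence.

20·p = 16/15 ≈ 1.0666667; existence NOT certified by the union bound.


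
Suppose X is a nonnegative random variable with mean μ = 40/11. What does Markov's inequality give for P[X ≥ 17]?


μ = E[X] = 40/11, a = 17.
Markov: P[X ≥ 17] ≤ μ/a = (40/11)/17 = 40/187.
Numerically: ≈ 0.214.
(Since a = 17 > μ = 3.636, the bound 40/187 is < 1 and informative.)

P[X ≥ 17] ≤ 40/187 ≈ 0.214.


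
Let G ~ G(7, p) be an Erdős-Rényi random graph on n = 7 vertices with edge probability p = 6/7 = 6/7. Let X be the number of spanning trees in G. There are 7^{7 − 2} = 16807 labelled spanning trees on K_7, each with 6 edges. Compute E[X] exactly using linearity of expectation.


K_7 has 7^{7 − 2} = 16807 labelled spanning trees.
For each such spanning tree H, let X_H = 1 if all 6 edges of H are present in G. Then P[X_H = 1] = p^{6} = (6/7)^{6} = 46656/117649.
By linearity: E[X] = Σ_H E[X_H] = 16807 · p^{6} = 16807 · 46656/117649 = 46656/7.
Numerically: E[X] ≈ 6665.14.

E[X] = 16807 · (6/7)^{6} = 46656/7 ≈ 6665.14.


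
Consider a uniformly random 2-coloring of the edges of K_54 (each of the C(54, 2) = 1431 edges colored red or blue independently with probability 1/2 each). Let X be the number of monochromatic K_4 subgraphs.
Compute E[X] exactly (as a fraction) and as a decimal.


Let X = Σ_S X_S over the C(54, 4) = 316251 subsets S of size 4, where X_S = 1 if the K_4 on S is monochromatic.
For a fixed S, the K_4 on S has C(4, 2) = 6 edges. P[all 6 edges red] = (1/2)^6, and likewise for blue, so P[monochromatic] = 2·(1/2)^6 = 2^{1 − 6} = 1/32.
By linearity of expectation: E[X] = C(54, 4) · 2^{1 − 6} = 316251 · 1/32 = 316251/32.
Numerically: E[X] ≈ 9882.844.

E[X] = C(54,4)·2^(1−C(4,2)) = 316251/32 ≈ 9882.844.


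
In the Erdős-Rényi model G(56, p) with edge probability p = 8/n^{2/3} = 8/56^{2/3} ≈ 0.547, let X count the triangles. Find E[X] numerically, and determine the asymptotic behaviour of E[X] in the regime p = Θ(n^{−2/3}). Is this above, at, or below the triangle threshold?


Number of potential triangles: C(56, 3) = 27720.
Each occurs with probability p³ ≈ (0.547)³ ≈ 1.63265e-01.
By linearity: E[X] = C(56, 3)·p³ ≈ 27720 · 1.63265e-01 ≈ 4525.714.
Since α = 2/3 < 1, p = c/n^{2/3} ≫ 1/n is above the triangle threshold p ~ 1/n. Asymptotically E[X] ~ (c³/6)·n^{3(1−α)} = (8³/6)·n^{1} → ∞; triangles are abundant w.h.p.

E[X] ≈ 4525.714; in regime p = Θ(1/n^{2/3}) E[X] diverges (above the triangle threshold p ~ 1/n).


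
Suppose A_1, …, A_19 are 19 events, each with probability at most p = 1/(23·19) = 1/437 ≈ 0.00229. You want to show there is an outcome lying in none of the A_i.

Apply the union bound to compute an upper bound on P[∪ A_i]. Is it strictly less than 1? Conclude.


Union bound: P[∪_{i=1}^{19} A_i] ≤ Σ_i P[A_i] ≤ 19·p = 19·(1/437) = 1/23.
Numerically: 1/23 ≈ 0.04348.
Is 1/23 < 1? YES.
Since P[∪ A_i] ≤ 1/23 < 1, the complement has P[∩ A_i^c] ≥ 1 − 1/23 = 22/23 > 0, so some outcome avoids every A_i.

19·p = 1/23 ≈ 0.04348; existence CERTIFIED by the union bound.


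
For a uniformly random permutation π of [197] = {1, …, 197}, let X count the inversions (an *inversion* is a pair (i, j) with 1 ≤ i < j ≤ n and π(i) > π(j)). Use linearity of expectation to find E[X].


Write X = Σ X_I over the C(197, 2) = 19306 pairs i < j, with X_I the indicator of one inversion.
There are 19306 indicators.
For each fixed pair i < j, the values π(i) and π(j) are two distinct elements of {1, …, 197} in uniformly random order; by symmetry P[π(i) > π(j)] = 1/2.
By linearity: E[X] = 19306 · (1/2) = C(197, 2) · (1/2) = 19306/2 = 9653 ≈ 9653.00000.

E[X] = 9653 = 9653.00000.


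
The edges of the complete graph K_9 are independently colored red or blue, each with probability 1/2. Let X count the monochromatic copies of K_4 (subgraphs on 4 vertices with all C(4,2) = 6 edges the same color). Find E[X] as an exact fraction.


Let X = Σ_S X_S over the C(9, 4) = 126 subsets S of size 4, where X_S = 1 if the K_4 on S is monochromatic.
For a fixed S, the K_4 on S has C(4, 2) = 6 edges. P[all 6 edges red] = (1/2)^6, and likewise for blue, so P[monochromatic] = 2·(1/2)^6 = 2^{1 − 6} = 1/32.
By linearity: E[X] = C(9, 4) · 2^{1 − 6} = 126 · 1/32 = 63/16.
Numerically: E[X] ≈ 3.937500.

E[X] = C(9,4)·2^(1−C(4,2)) = 63/16 ≈ 3.937500.


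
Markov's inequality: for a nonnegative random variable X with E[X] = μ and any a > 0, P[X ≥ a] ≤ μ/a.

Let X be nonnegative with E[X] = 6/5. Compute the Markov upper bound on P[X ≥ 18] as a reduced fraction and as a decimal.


μ = E[X] = 6/5, a = 18.
Markov: P[X ≥ 18] ≤ μ/a = (6/5)/18 = 1/15.
Numerically: ≈ 0.067.
(Since a = 18 > μ = 1.200, the bound 1/15 is < 1 and informative.)

P[X ≥ 18] ≤ 1/15 ≈ 0.067.


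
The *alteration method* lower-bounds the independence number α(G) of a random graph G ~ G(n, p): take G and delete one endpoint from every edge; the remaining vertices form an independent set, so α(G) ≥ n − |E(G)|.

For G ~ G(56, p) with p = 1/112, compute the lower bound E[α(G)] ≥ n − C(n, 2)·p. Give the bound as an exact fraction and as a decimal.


E[|E(G)|] = C(56, 2)·p = 1540 · (1/112) = 55/4.
E[α(G)] ≥ n − E[|E(G)|] = 56 − 55/4 = 169/4.
Numerically: ≈ 42.250.
(This is only a lower bound; the true E[α(G)] may be larger.)

E[α(G)] ≥ 169/4 ≈ 42.250.


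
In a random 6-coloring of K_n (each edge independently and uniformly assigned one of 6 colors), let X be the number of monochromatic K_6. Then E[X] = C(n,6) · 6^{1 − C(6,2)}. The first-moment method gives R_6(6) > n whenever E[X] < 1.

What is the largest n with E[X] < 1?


We need C(n, 6) · 6^{1 − 15} < 1, i.e. C(n, 6) < 6^{15 − 1} = 78364164096.
Check values of n near the boundary:
  n = 196: C(196, 6) = 72887293024; 72887293024 < 78364164096? YES
  n = 197: C(197, 6) = 75176946208; 75176946208 < 78364164096? YES
  n = 198: C(198, 6) = 77526225777; 77526225777 < 78364164096? YES
  n = 199: C(199, 6) = 79936367511; 79936367511 < 78364164096? NO
The largest n with C(n, 6) < 78364164096 is n = 198 (where E[X] = 25842075259/26121388032 ≈ 0.98931). Hence R_6(6) > 198, i.e. R_6(6) ≥ 199.

Largest n = 198; hence R_6(6) > 198.


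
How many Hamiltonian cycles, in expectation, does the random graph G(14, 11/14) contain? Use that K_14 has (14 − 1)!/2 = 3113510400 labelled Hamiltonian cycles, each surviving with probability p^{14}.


K_14 has (14 − 1)!/2 = 3113510400 labelled Hamiltonian cycles.
For each such Hamiltonian cycle H, let X_H = 1 if all 14 edges of H are present in G. Then P[X_H = 1] = p^{14} = (11/14)^{14} = 379749833583241/11112006825558016.
By linearity of expectation: E[X] = Σ_H E[X_H] = 3113510400 · p^{14} = 3113510400 · 379749833583241/11112006825558016 = 329898174179601037725/3100448333024.
Numerically: E[X] ≈ 1.064e+08.

E[X] = 3113510400 · (11/14)^{14} = 329898174179601037725/3100448333024 ≈ 1.064e+08.


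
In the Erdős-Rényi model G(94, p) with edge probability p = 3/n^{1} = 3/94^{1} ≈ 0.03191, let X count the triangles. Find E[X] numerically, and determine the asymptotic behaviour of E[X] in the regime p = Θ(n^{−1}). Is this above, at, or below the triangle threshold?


Number of potential triangles: C(94, 3) = 134044.
Each occurs with probability p³ ≈ (0.03191)³ ≈ 3.250725e-05.
By linearity: E[X] = C(94, 3)·p³ ≈ 134044 · 3.250725e-05 ≈ 4.3574.
Here α = 1, so p = 3/n is exactly at the triangle threshold p ~ 1/n. Asymptotically E[X] → c³/6 = 3³/6 = 9/2 ≈ 4.5000, a bounded constant. In this regime the triangle count is asymptotically Poisson(c³/6).

E[X] ≈ 4.3574; in regime p = Θ(1/n^{1}) E[X] stays bounded (at the triangle threshold p ~ 1/n).


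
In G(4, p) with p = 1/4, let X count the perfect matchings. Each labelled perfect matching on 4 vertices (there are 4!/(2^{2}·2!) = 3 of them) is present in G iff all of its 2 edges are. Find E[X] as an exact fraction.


K_4 has 4!/(2^{2}·2!) = 3 labelled perfect matchings.
For each such perfect matching H, let X_H = 1 if all 2 edges of H are present in G. Then P[X_H = 1] = p^{2} = (1/4)^{2} = 1/16.
By linearity: E[X] = Σ_H E[X_H] = 3 · p^{2} = 3 · 1/16 = 3/16.
Numerically: E[X] ≈ 0.1875.

E[X] = 3 · (1/4)^{2} = 3/16 ≈ 0.1875.


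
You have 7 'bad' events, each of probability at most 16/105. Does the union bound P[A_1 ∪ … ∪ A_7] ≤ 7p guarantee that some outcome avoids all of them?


Union bound: P[∪_{i=1}^{7} A_i] ≤ Σ_i P[A_i] ≤ 7·p = 7·(16/105) = 16/15.
Numerically: 16/15 ≈ 1.067.
Is 16/15 < 1? NO.
Since the bound 16/15 is ≥ 1, the union bound is uninformative here; it does NOT by itself certify existence.

7·p = 16/15 ≈ 1.067; existence NOT certified by the union bound.


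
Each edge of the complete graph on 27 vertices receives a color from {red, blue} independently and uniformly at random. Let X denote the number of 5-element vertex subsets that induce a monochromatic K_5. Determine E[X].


Let X = Σ_S X_S over the C(27, 5) = 80730 subsets S of size 5, where X_S = 1 if the K_5 on S is monochromatic.
For a fixed S, the K_5 on S has C(5, 2) = 10 edges. P[all 10 edges red] = (1/2)^10, and likewise for blue, so P[monochromatic] = 2·(1/2)^10 = 2^{1 − 10} = 1/512.
Summing: E[X] = C(27, 5) · 2^{1 − 10} = 80730 · 1/512 = 40365/256.
Numerically: E[X] ≈ 157.676.

E[X] = C(27,5)·2^(1−C(5,2)) = 40365/256 ≈ 157.676.


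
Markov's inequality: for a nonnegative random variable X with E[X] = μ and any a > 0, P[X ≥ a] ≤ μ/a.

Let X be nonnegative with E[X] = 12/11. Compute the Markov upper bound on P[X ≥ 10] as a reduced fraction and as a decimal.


μ = E[X] = 12/11, a = 10.
Markov: P[X ≥ 10] ≤ μ/a = (12/11)/10 = 6/55.
Numerically: ≈ 0.1091.
(Since a = 10 > μ = 1.0909, the bound 6/55 is < 1 and informative.)

P[X ≥ 10] ≤ 6/55 ≈ 0.1091.


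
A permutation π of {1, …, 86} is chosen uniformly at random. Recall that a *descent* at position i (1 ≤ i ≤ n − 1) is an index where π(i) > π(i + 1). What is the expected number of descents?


Write X = Σ X_I over i = 1, …, 85, with X_I the indicator of one descent.
There are 85 indicators.
For each fixed i, the pair (π(i), π(i+1)) is a uniformly random ordered pair of distinct values from {1, …, 86}; by symmetry P[π(i) > π(i+1)] = 1/2.
By linearity: E[X] = 85 · (1/2) = (86 − 1) · (1/2) = 85/2 ≈ 42.500.

E[X] = 85/2 = 42.500.


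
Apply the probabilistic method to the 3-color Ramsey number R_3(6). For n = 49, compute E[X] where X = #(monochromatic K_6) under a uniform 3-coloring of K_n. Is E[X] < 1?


E[X] = C(49, 6) · 3^{1 − 15} = 13983816 · 3^{−14} = 13983816/4782969.
As a reduced fraction: E[X] = 4661272/1594323 ≈ 2.924.
Is E[X] < 1? NO.
Since E[X] ≥ 1, the first-moment bound is inconclusive at n = 49; it does NOT by itself certify R_3(6) > 49.

E[X] = 4661272/1594323 ≈ 2.924; E[X] ≥ 1; first-moment method inconclusive here.


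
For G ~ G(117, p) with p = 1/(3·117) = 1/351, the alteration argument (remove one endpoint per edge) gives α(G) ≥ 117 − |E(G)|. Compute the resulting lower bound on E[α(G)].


E[|E(G)|] = C(117, 2)·p = 6786 · (1/351) = 58/3.
E[α(G)] ≥ n − E[|E(G)|] = 117 − 58/3 = 293/3.
Numerically: ≈ 97.6667.
(This is only a lower bound; the true E[α(G)] may be larger.)

E[α(G)] ≥ 293/3 ≈ 97.6667.


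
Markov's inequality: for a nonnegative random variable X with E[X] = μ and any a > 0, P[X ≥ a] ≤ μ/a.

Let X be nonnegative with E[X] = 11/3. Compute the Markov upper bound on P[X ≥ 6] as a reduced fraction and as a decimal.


μ = E[X] = 11/3, a = 6.
Markov: P[X ≥ 6] ≤ μ/a = (11/3)/6 = 11/18.
Numerically: ≈ 0.611111.
(Since a = 6 > μ = 3.666667, the bound 11/18 is < 1 and informative.)

P[X ≥ 6] ≤ 11/18 ≈ 0.611111.


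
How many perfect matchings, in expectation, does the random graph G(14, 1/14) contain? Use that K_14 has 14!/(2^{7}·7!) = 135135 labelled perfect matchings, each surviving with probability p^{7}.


K_14 has 14!/(2^{7}·7!) = 135135 labelled perfect matchings.
For each such perfect matching H, let X_H = 1 if all 7 edges of H are present in G. Then P[X_H = 1] = p^{7} = (1/14)^{7} = 1/105413504.
By linearity of expectation: E[X] = Σ_H E[X_H] = 135135 · p^{7} = 135135 · 1/105413504 = 19305/15059072.
Numerically: E[X] ≈ 0.001282.

E[X] = 135135 · (1/14)^{7} = 19305/15059072 ≈ 0.001282.


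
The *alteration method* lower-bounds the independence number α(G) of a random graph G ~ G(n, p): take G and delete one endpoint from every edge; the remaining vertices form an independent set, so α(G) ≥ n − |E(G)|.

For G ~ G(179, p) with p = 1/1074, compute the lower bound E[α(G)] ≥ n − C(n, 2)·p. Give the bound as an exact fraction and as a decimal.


E[|E(G)|] = C(179, 2)·p = 15931 · (1/1074) = 89/6.
E[α(G)] ≥ n − E[|E(G)|] = 179 − 89/6 = 985/6.
Numerically: ≈ 164.16667.
(This is only a lower bound; the true E[α(G)] may be larger.)

E[α(G)] ≥ 985/6 ≈ 164.16667.


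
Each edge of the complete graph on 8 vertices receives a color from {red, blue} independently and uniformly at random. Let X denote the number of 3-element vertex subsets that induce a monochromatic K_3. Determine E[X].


Let X = Σ_S X_S over the C(8, 3) = 56 subsets S of size 3, where X_S = 1 if the K_3 on S is monochromatic.
For a fixed S, the K_3 on S has C(3, 2) = 3 edges. P[all 3 edges red] = (1/2)^3, and likewise for blue, so P[monochromatic] = 2·(1/2)^3 = 2^{1 − 3} = 1/4.
By linearity: E[X] = C(8, 3) · 2^{1 − 3} = 56 · 1/4 = 14.
Numerically: E[X] ≈ 14.000.

E[X] = C(8,3)·2^(1−C(3,2)) = 14 ≈ 14.000.


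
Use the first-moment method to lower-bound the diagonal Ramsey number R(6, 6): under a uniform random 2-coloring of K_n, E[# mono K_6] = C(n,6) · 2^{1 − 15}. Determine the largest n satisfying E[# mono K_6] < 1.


We need C(n, 6) · 2^{1 − 15} < 1, i.e. C(n, 6) < 2^{15 − 1} = 16384.
Check values of n near the boundary:
  n = 12: C(12, 6) = 924; 924 < 16384? YES
  n = 13: C(13, 6) = 1716; 1716 < 16384? YES
  n = 14: C(14, 6) = 3003; 3003 < 16384? YES
  n = 15: C(15, 6) = 5005; 5005 < 16384? YES
  n = 16: C(16, 6) = 8008; 8008 < 16384? YES
  n = 17: C(17, 6) = 12376; 12376 < 16384? YES
  n = 18: C(18, 6) = 18564; 18564 < 16384? NO
  n = 19: C(19, 6) = 27132; 27132 < 16384? NO
  n = 20: C(20, 6) = 38760; 38760 < 16384? NO
The largest n with C(n, 6) < 16384 is n = 17 (where E[X] = 1547/2048 ≈ 0.7553711). Hence R(6, 6) > 17, i.e. R(6, 6) ≥ 18.

Largest n = 17; hence R(6, 6) > 17.


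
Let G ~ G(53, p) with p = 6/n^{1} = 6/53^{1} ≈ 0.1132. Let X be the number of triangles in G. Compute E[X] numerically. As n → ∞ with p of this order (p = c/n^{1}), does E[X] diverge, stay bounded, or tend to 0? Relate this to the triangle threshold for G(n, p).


Number of potential triangles: C(53, 3) = 23426.
Each occurs with probability p³ ≈ (0.1132)³ ≈ 1.450862e-03.
By linearity: E[X] = C(53, 3)·p³ ≈ 23426 · 1.450862e-03 ≈ 33.9879.
Here α = 1, so p = 6/n is exactly at the triangle threshold p ~ 1/n. Asymptotically E[X] → c³/6 = 6³/6 = 36 ≈ 36.0000, a bounded constant. In this regime the triangle count is asymptotically Poisson(c³/6).

E[X] ≈ 33.9879; in regime p = Θ(1/n^{1}) E[X] stays bounded (at the triangle threshold p ~ 1/n).


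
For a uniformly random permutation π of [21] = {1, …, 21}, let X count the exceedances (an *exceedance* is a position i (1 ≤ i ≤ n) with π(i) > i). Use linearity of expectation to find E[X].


Write X = Σ_{i=1}^{21} X_i, where X_i = 1_{π(i) > i}.
For each fixed i, π(i) is uniform over {1, …, 21} (marginal of a uniform permutation), so P[π(i) > i] = (n − i)/n. Summing: Σ_{i=1}^{21} (n − i)/n = (0 + 1 + … + 20)/21 = 21(21 − 1)/(2·21) = (21 − 1)/2.
Hence E[X] = Σ_{i=1}^{21} (21 − i)/21 = 10 ≈ 10.000.

E[X] = 10 = 10.000.


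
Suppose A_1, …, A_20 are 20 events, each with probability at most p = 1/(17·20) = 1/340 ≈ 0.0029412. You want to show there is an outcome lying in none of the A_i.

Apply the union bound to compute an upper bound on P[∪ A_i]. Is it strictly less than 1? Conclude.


Union bound: P[∪_{i=1}^{20} A_i] ≤ Σ_i P[A_i] ≤ 20·p = 20·(1/340) = 1/17.
Numerically: 1/17 ≈ 0.0588235.
Is 1/17 < 1? YES.
Since P[∪ A_i] ≤ 1/17 < 1, the complement has P[∩ A_i^c] ≥ 1 − 1/17 = 16/17 > 0, so some outcome avoids every A_i.

20·p = 1/17 ≈ 0.0588235; existence CERTIFIED by the union bound.


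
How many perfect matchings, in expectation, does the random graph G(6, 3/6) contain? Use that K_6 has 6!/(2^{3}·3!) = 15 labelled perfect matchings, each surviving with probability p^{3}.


K_6 has 6!/(2^{3}·3!) = 15 labelled perfect matchings.
For each such perfect matching H, let X_H = 1 if all 3 edges of H are present in G. Then P[X_H = 1] = p^{3} = (1/2)^{3} = 1/8.
By linearity of expectation: E[X] = Σ_H E[X_H] = 15 · p^{3} = 15 · 1/8 = 15/8.
Numerically: E[X] ≈ 1.875.

E[X] = 15 · (1/2)^{3} = 15/8 ≈ 1.875.


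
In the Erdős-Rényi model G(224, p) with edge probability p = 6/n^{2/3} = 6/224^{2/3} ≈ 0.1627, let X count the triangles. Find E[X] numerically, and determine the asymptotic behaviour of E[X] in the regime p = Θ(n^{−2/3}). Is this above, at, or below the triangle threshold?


Number of potential triangles: C(224, 3) = 1848224.
Each occurs with probability p³ ≈ (0.1627)³ ≈ 4.304847e-03.
By linearity: E[X] = C(224, 3)·p³ ≈ 1848224 · 4.304847e-03 ≈ 7956.3214.
Since α = 2/3 < 1, p = c/n^{2/3} ≫ 1/n is above the triangle threshold p ~ 1/n. Asymptotically E[X] ~ (c³/6)·n^{3(1−α)} = (6³/6)·n^{1} → ∞; triangles are abundant w.h.p.

E[X] ≈ 7956.3214; in regime p = Θ(1/n^{2/3}) E[X] diverges (above the triangle threshold p ~ 1/n).


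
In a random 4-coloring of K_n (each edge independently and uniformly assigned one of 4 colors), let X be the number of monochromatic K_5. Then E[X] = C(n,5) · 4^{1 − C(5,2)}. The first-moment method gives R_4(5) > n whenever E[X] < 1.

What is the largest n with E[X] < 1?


We need C(n, 5) · 4^{1 − 10} < 1, i.e. C(n, 5) < 4^{10 − 1} = 262144.
Check values of n near the boundary:
  n = 30: C(30, 5) = 142506; 142506 < 262144? YES
  n = 31: C(31, 5) = 169911; 169911 < 262144? YES
  n = 32: C(32, 5) = 201376; 201376 < 262144? YES
  n = 33: C(33, 5) = 237336; 237336 < 262144? YES
  n = 34: C(34, 5) = 278256; 278256 < 262144? NO
The largest n with C(n, 5) < 262144 is n = 33 (where E[X] = 29667/32768 ≈ 0.905). Hence R_4(5) > 33, i.e. R_4(5) ≥ 34.

Largest n = 33; hence R_4(5) > 33.


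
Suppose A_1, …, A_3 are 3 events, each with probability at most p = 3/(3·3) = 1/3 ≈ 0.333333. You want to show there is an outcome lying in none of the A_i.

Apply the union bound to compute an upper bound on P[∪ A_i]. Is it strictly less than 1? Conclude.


Union bound: P[∪_{i=1}^{3} A_i] ≤ Σ_i P[A_i] ≤ 3·p = 3·(1/3) = 1.
Numerically: 1 ≈ 1.000000.
Is 1 < 1? NO.
Since the bound 1 is ≥ 1, the union bound is uninformative here; it does NOT by itself certify existence.

3·p = 1 ≈ 1.000000; existence NOT certified by the union bound.


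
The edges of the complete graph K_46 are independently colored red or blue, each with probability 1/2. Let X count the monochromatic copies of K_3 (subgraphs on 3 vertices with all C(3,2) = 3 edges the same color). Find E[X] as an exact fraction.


Let X = Σ_S X_S over the C(46, 3) = 15180 subsets S of size 3, where X_S = 1 if the K_3 on S is monochromatic.
For a fixed S, the K_3 on S has C(3, 2) = 3 edges. P[all 3 edges red] = (1/2)^3, and likewise for blue, so P[monochromatic] = 2·(1/2)^3 = 2^{1 − 3} = 1/4.
By linearity of expectation: E[X] = C(46, 3) · 2^{1 − 3} = 15180 · 1/4 = 3795.
Numerically: E[X] ≈ 3795.000000.

E[X] = C(46,3)·2^(1−C(3,2)) = 3795 ≈ 3795.000000.


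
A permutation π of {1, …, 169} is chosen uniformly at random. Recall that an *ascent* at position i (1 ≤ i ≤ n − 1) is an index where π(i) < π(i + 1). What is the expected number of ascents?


Write X = Σ X_I over i = 1, …, 168, with X_I the indicator of one ascent.
There are 168 indicators.
For each fixed i, the pair (π(i), π(i+1)) is a uniformly random ordered pair of distinct values from {1, …, 169}; by symmetry P[π(i) < π(i+1)] = 1/2.
By linearity: E[X] = 168 · (1/2) = (169 − 1) · (1/2) = 84 ≈ 84.000.

E[X] = 84 = 84.000.


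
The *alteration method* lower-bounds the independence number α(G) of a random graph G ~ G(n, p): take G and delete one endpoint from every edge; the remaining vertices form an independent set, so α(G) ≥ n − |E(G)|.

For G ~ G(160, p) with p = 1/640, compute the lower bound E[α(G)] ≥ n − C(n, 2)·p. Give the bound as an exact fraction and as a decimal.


E[|E(G)|] = C(160, 2)·p = 12720 · (1/640) = 159/8.
E[α(G)] ≥ n − E[|E(G)|] = 160 − 159/8 = 1121/8.
Numerically: ≈ 140.12500.
(This is only a lower bound; the true E[α(G)] may be larger.)

E[α(G)] ≥ 1121/8 ≈ 140.12500.


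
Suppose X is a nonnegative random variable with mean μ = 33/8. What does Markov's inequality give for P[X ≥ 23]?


μ = E[X] = 33/8, a = 23.
Markov: P[X ≥ 23] ≤ μ/a = (33/8)/23 = 33/184.
Numerically: ≈ 0.1793.
(Since a = 23 > μ = 4.1250, the bound 33/184 is < 1 and informative.)

P[X ≥ 23] ≤ 33/184 ≈ 0.1793.


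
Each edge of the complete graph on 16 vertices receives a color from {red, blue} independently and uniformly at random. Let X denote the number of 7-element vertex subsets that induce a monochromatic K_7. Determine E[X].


Let X = Σ_S X_S over the C(16, 7) = 11440 subsets S of size 7, where X_S = 1 if the K_7 on S is monochromatic.
For a fixed S, the K_7 on S has C(7, 2) = 21 edges. P[all 21 edges red] = (1/2)^21, and likewise for blue, so P[monochromatic] = 2·(1/2)^21 = 2^{1 − 21} = 1/1048576.
By linearity of expectation: E[X] = C(16, 7) · 2^{1 − 21} = 11440 · 1/1048576 = 715/65536.
Numerically: E[X] ≈ 0.011.

E[X] = C(16,7)·2^(1−C(7,2)) = 715/65536 ≈ 0.011.


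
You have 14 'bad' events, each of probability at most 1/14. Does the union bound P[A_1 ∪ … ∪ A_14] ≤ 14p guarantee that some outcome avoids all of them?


Union bound: P[∪_{i=1}^{14} A_i] ≤ Σ_i P[A_i] ≤ 14·p = 14·(1/14) = 1.
Numerically: 1 ≈ 1.000.
Is 1 < 1? NO.
Since the bound 1 is ≥ 1, the union bound is uninformative here; it does NOT by itself certify existence.

14·p = 1 ≈ 1.000; existence NOT certified by the union bound.


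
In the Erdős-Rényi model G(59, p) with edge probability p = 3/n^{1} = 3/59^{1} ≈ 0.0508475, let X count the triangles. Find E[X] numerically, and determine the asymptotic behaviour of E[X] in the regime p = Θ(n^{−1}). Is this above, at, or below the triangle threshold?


Number of potential triangles: C(59, 3) = 32509.
Each occurs with probability p³ ≈ (0.0508475)³ ≈ 1.31464268e-04.
By linearity: E[X] = C(59, 3)·p³ ≈ 32509 · 1.31464268e-04 ≈ 4.273772.
Here α = 1, so p = 3/n is exactly at the triangle threshold p ~ 1/n. Asymptotically E[X] → c³/6 = 3³/6 = 9/2 ≈ 4.500000, a bounded constant. In this regime the triangle count is asymptotically Poisson(c³/6).

E[X] ≈ 4.273772; in regime p = Θ(1/n^{1}) E[X] stays bounded (at the triangle threshold p ~ 1/n).


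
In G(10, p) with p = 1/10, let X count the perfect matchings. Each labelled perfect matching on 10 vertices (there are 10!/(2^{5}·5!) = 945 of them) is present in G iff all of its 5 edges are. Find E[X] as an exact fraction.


K_10 has 10!/(2^{5}·5!) = 945 labelled perfect matchings.
For each such perfect matching H, let X_H = 1 if all 5 edges of H are present in G. Then P[X_H = 1] = p^{5} = (1/10)^{5} = 1/100000.
By linearity: E[X] = Σ_H E[X_H] = 945 · p^{5} = 945 · 1/100000 = 189/20000.
Numerically: E[X] ≈ 0.00945.

E[X] = 945 · (1/10)^{5} = 189/20000 ≈ 0.00945.


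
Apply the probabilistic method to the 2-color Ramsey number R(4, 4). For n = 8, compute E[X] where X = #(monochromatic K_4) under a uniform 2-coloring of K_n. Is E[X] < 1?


E[X] = C(8, 4) · 2^{1 − 6} = 70 · 2^{−5} = 70/32.
As a reduced fraction: E[X] = 35/16 ≈ 2.187500.
Is E[X] < 1? NO.
Since E[X] ≥ 1, the first-moment bound is inconclusive at n = 8; it does NOT by itself certify R(4, 4) > 8.

E[X] = 35/16 ≈ 2.187500; E[X] ≥ 1; first-moment method inconclusive here.


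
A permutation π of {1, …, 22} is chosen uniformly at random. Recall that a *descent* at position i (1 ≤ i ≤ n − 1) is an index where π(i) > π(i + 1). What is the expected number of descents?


Write X = Σ X_I over i = 1, …, 21, with X_I the indicator of one descent.
There are 21 indicators.
For each fixed i, the pair (π(i), π(i+1)) is a uniformly random ordered pair of distinct values from {1, …, 22}; by symmetry P[π(i) > π(i+1)] = 1/2.
By linearity: E[X] = 21 · (1/2) = (22 − 1) · (1/2) = 21/2 ≈ 10.50000.

E[X] = 21/2 = 10.50000.


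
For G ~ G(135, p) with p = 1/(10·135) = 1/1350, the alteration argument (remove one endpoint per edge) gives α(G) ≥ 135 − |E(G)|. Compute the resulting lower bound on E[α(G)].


E[|E(G)|] = C(135, 2)·p = 9045 · (1/1350) = 67/10.
E[α(G)] ≥ n − E[|E(G)|] = 135 − 67/10 = 1283/10.
Numerically: ≈ 128.300.
(This is only a lower bound; the true E[α(G)] may be larger.)

E[α(G)] ≥ 1283/10 ≈ 128.300.


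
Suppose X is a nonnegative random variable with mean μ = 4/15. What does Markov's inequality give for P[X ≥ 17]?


μ = E[X] = 4/15, a = 17.
Markov: P[X ≥ 17] ≤ μ/a = (4/15)/17 = 4/255.
Numerically: ≈ 0.016.
(Since a = 17 > μ = 0.267, the bound 4/255 is < 1 and informative.)

P[X ≥ 17] ≤ 4/255 ≈ 0.016.


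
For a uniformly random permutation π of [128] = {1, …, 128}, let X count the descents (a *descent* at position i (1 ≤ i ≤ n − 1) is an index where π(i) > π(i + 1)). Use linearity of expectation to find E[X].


Write X = Σ X_I over i = 1, …, 127, with X_I the indicator of one descent.
There are 127 indicators.
For each fixed i, the pair (π(i), π(i+1)) is a uniformly random ordered pair of distinct values from {1, …, 128}; by symmetry P[π(i) > π(i+1)] = 1/2.
By linearity: E[X] = 127 · (1/2) = (128 − 1) · (1/2) = 127/2 ≈ 63.50000.

E[X] = 127/2 = 63.50000.


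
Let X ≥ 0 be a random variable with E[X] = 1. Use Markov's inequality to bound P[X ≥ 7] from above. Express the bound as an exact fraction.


μ = E[X] = 1, a = 7.
Markov: P[X ≥ 7] ≤ μ/a = (1)/7 = 1/7.
Numerically: ≈ 0.14286.
(Since a = 7 > μ = 1.00000, the bound 1/7 is < 1 and informative.)

P[X ≥ 7] ≤ 1/7 ≈ 0.14286.


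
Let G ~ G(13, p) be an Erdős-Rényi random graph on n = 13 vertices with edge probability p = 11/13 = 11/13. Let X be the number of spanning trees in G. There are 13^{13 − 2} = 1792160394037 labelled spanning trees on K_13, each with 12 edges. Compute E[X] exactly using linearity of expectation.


K_13 has 13^{13 − 2} = 1792160394037 labelled spanning trees.
For each such spanning tree H, let X_H = 1 if all 12 edges of H are present in G. Then P[X_H = 1] = p^{12} = (11/13)^{12} = 3138428376721/23298085122481.
Summing the indicators: E[X] = Σ_H E[X_H] = 1792160394037 · p^{12} = 1792160394037 · 3138428376721/23298085122481 = 3138428376721/13.
Numerically: E[X] ≈ 2.4142e+11.

E[X] = 1792160394037 · (11/13)^{12} = 3138428376721/13 ≈ 2.4142e+11.


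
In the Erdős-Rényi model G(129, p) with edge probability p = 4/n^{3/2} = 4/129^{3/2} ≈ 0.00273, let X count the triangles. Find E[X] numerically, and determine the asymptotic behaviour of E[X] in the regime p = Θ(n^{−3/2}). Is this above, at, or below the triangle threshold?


Number of potential triangles: C(129, 3) = 349504.
Each occurs with probability p³ ≈ (0.00273)³ ≈ 2.03482e-08.
By linearity: E[X] = C(129, 3)·p³ ≈ 349504 · 2.03482e-08 ≈ 0.007.
Since α = 3/2 > 1, p = c/n^{3/2} = o(1/n) is below the triangle threshold p ~ 1/n. Asymptotically E[X] ~ (c³/6)·n^{3(1−α)} = (4³/6)·n^{-1.5} → 0, so by Markov's inequality G has no triangles w.h.p.

E[X] ≈ 0.007; in regime p = Θ(1/n^{3/2}) E[X] tends to 0 (below the triangle threshold p ~ 1/n).
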